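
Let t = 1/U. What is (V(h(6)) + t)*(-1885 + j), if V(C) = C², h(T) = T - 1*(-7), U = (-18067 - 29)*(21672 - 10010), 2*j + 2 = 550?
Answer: -19152109450119/70345184 ≈ -2.7226e+5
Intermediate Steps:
j = 274 (j = -1 + (½)*550 = -1 + 275 = 274)
U = -211035552 (U = -18096*11662 = -211035552)
h(T) = 7 + T (h(T) = T + 7 = 7 + T)
t = -1/211035552 (t = 1/(-211035552) = -1/211035552 ≈ -4.7385e-9)
(V(h(6)) + t)*(-1885 + j) = ((7 + 6)² - 1/211035552)*(-1885 + 274) = (13² - 1/211035552)*(-1611) = (169 - 1/211035552)*(-1611) = (35665008287/211035552)*(-1611) = -19152109450119/70345184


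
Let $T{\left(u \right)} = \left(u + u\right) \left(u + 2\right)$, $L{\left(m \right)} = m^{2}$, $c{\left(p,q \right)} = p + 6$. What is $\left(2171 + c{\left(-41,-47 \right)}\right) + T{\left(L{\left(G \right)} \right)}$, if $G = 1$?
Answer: $2142$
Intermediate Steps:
$c{\left(p,q \right)} = 6 + p$
$T{\left(u \right)} = 2 u \left(2 + u\right)$
$\left(2171 + c{\left(-41,-47 \right)}\right) + T{\left(L{\left(G \right)} \right)} = \left(2171 + \left(6 - 41\right)\right) + 2 \cdot 1^{2} \left(2 + 1^{2}\right) = \left(2171 - 35\right) + 2 \cdot 1 \left(2 + 1\right) = 2136 + 2 \cdot 1 \cdot 3 = 2136 + 6 = 2142$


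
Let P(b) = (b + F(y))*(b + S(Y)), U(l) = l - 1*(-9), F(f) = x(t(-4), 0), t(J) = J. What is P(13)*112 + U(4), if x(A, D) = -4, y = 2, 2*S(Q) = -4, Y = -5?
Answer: 11101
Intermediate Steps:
S(Q) = -2 (S(Q) = (1/2)*(-4) = -2)
F(f) = -4
U(l) = 9 + l (U(l) = l + 9 = 9 + l)
P(b) = (-4 + b)*(-2 + b) (P(b) = (b - 4)*(b - 2) = (-4 + b)*(-2 + b))
P(13)*112 + U(4) = (8 + 13**2 - 6*13)*112 + (9 + 4) = (8 + 169 - 78)*112 + 13 = 99*112 + 13 = 11088 + 13 = 11101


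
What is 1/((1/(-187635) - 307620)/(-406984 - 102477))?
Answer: 95592714735/57720278701 ≈ 1.6561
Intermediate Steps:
1/((1/(-187635) - 307620)/(-406984 - 102477)) = 1/((-1/187635 - 307620)/(-509461)) = 1/(-57720278701/187635*(-1/509461)) = 1/(57720278701/95592714735) = 95592714735/57720278701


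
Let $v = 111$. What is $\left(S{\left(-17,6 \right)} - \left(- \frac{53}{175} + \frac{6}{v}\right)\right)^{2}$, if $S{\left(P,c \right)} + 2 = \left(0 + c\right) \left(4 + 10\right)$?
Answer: $\frac{283621218721}{41925625} \approx 6764.9$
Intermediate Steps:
$S{\left(P,c \right)} = -2 + 14 c$ ($S{\left(P,c \right)} = -2 + \left(0 + c\right) \left(4 + 10\right) = -2 + c 14 = -2 + 14 c$)
$\left(S{\left(-17,6 \right)} - \left(- \frac{53}{175} + \frac{6}{v}\right)\right)^{2} = \left(\left(-2 + 14 \cdot 6\right) - \left(- \frac{53}{175} + \frac{2}{37}\right)\right)^{2} = \left(\left(-2 + 84\right) - - \frac{1611}{6475}\right)^{2} = \left(82 + \left(- \frac{2}{37} + \frac{53}{175}\right)\right)^{2} = \left(82 + \frac{1611}{6475}\right)^{2} = \left(\frac{532561}{6475}\right)^{2} = \frac{283621218721}{41925625}$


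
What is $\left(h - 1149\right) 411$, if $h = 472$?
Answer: $-278247$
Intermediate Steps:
$\left(h - 1149\right) 411 = \left(472 - 1149\right) 411 = \left(-677\right) 411 = -278247$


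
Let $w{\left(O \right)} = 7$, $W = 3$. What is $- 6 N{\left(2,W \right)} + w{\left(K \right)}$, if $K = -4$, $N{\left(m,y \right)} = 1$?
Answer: $1$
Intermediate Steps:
$- 6 N{\left(2,W \right)} + w{\left(K \right)} = \left(-6\right) 1 + 7 = -6 + 7 = 1$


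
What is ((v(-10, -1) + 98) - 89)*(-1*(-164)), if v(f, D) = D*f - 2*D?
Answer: 3444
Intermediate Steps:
v(f, D) = -2*D + D*f
((v(-10, -1) + 98) - 89)*(-1*(-164)) = ((-(-2 - 10) + 98) - 89)*(-1*(-164)) = ((-1*(-12) + 98) - 89)*164 = ((12 + 98) - 89)*164 = (110 - 89)*164 = 21*164 = 3444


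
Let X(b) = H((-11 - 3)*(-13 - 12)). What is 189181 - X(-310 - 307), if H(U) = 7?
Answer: 189174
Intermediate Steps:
X(b) = 7
189181 - X(-310 - 307) = 189181 - 1*7 = 189181 - 7 = 189174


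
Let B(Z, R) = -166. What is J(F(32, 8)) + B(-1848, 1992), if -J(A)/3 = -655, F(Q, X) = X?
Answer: 1799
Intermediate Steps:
J(A) = 1965 (J(A) = -3*(-655) = 1965)
J(F(32, 8)) + B(-1848, 1992) = 1965 - 166 = 1799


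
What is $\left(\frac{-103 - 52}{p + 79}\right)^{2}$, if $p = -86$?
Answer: $\frac{24025}{49} \approx 490.31$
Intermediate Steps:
$\left(\frac{-103 - 52}{p + 79}\right)^{2} = \left(\frac{-103 - 52}{-86 + 79}\right)^{2} = \left(- \frac{155}{-7}\right)^{2} = \left(\left(-155\right) \left(- \frac{1}{7}\right)\right)^{2} = \left(\frac{155}{7}\right)^{2} = \frac{24025}{49}$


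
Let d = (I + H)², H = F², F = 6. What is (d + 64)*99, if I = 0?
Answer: 134640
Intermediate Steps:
H = 36 (H = 6² = 36)
d = 1296 (d = (0 + 36)² = 36² = 1296)
(d + 64)*99 = (1296 + 64)*99 = 1360*99 = 134640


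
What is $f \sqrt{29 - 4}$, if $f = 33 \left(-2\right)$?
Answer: $-330$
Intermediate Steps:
$f = -66$
$f \sqrt{29 - 4} = - 66 \sqrt{29 - 4} = - 66 \sqrt{25} = \left(-66\right) 5 = -330$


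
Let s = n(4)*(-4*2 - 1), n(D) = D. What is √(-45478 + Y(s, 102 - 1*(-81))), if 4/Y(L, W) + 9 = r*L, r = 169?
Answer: I*√187594979066/2031 ≈ 213.26*I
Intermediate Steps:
s = -36 (s = 4*(-4*2 - 1) = 4*(-8 - 1) = 4*(-9) = -36)
Y(L, W) = 4/(-9 + 169*L)
√(-45478 + Y(s, 102 - 1*(-81))) = √(-45478 + 4/(-9 + 169*(-36))) = √(-45478 + 4/(-9 - 6084)) = √(-45478 + 4/(-6093)) = √(-45478 + 4*(-1/6093)) = √(-45478 - 4/6093) = √(-277097458/6093) = I*√187594979066/2031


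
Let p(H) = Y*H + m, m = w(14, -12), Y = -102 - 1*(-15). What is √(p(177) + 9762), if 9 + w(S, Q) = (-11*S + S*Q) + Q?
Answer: 2*I*√1495 ≈ 77.33*I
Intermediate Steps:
Y = -87 (Y = -102 + 15 = -87)
w(S, Q) = -9 + Q - 11*S + Q*S (w(S, Q) = -9 + ((-11*S + S*Q) + Q) = -9 + ((-11*S + Q*S) + Q) = -9 + (Q - 11*S + Q*S) = -9 + Q - 11*S + Q*S)
m = -343 (m = -9 - 12 - 11*14 - 12*14 = -9 - 12 - 154 - 168 = -343)
p(H) = -343 - 87*H (p(H) = -87*H - 343 = -343 - 87*H)
√(p(177) + 9762) = √((-343 - 87*177) + 9762) = √((-343 - 15399) + 9762) = √(-15742 + 9762) = √(-5980) = 2*I*√1495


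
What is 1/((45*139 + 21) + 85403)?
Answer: 1/91679 ≈ 1.0908e-5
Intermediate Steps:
1/((45*139 + 21) + 85403) = 1/((6255 + 21) + 85403) = 1/(6276 + 85403) = 1/91679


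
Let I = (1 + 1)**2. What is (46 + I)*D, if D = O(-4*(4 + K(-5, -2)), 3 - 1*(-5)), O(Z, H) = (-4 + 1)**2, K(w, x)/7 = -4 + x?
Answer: 450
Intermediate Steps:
K(w, x) = -28 + 7*x (K(w, x) = 7*(-4 + x) = -28 + 7*x)
I = 4 (I = 2**2 = 4)
O(Z, H) = 9 (O(Z, H) = (-3)**2 = 9)
D = 9
(46 + I)*D = (46 + 4)*9 = 50*9 = 450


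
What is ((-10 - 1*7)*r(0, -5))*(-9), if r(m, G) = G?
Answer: -765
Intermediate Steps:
((-10 - 1*7)*r(0, -5))*(-9) = ((-10 - 1*7)*(-5))*(-9) = ((-10 - 7)*(-5))*(-9) = -17*(-5)*(-9) = 85*(-9) = -765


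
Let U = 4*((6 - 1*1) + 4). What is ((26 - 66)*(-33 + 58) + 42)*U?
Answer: -34488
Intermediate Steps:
U = 36 (U = 4*((6 - 1) + 4) = 4*(5 + 4) = 4*9 = 36)
((26 - 66)*(-33 + 58) + 42)*U = ((26 - 66)*(-33 + 58) + 42)*36 = (-40*25 + 42)*36 = (-1000 + 42)*36 = -958*36 = -34488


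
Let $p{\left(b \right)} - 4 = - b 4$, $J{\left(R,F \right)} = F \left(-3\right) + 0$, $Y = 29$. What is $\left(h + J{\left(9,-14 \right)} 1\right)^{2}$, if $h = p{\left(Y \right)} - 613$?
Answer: $466489$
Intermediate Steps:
$J{\left(R,F \right)} = - 3 F$ ($J{\left(R,F \right)} = - 3 F + 0 = - 3 F$)
$p{\left(b \right)} = 4 - 4 b$ ($p{\left(b \right)} = 4 + - b 4 = 4 - 4 b$)
$h = -725$ ($h = \left(4 - 116\right) - 613 = -112 - 613 = -725$)
$\left(h + J{\left(9,-14 \right)} 1\right)^{2} = \left(-725 + \left(-3\right) \left(-14\right) 1\right)^{2} = \left(-725 + 42 \cdot 1\right)^{2} = \left(-725 + 42\right)^{2} = \left(-683\right)^{2} = 466489$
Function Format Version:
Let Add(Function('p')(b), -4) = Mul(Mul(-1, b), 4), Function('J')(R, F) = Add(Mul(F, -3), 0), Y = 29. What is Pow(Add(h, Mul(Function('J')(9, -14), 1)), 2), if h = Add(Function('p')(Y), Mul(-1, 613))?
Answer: 466489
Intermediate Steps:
Function('J')(R, F) = Mul(-3, F) (Function('J')(R, F) = Add(Mul(-3, F), 0) = Mul(-3, F))
Function('p')(b) = Add(4, Mul(-4, b)) (Function('p')(b) = Add(4, Mul(Mul(-1, b), 4)) = Add(4, Mul(-4, b)))
h = -725 (h = Add(Add(4, Mul(-4, 29)), Mul(-1, 613)) = Add(Add(4, -116), -613) = Add(-112, -613) = -725)
Pow(Add(h, Mul(Function('J')(9, -14), 1)), 2) = Pow(Add(-725, Mul(Mul(-3, -14), 1)), 2) = Pow(Add(-725, Mul(42, 1)), 2) = Pow(Add(-725, 42), 2) = Pow(-683, 2) = 466489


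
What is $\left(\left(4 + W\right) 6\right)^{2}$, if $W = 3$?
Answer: $1764$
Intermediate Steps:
$\left(\left(4 + W\right) 6\right)^{2} = \left(\left(4 + 3\right) 6\right)^{2} = \left(7 \cdot 6\right)^{2} = 42^{2} = 1764$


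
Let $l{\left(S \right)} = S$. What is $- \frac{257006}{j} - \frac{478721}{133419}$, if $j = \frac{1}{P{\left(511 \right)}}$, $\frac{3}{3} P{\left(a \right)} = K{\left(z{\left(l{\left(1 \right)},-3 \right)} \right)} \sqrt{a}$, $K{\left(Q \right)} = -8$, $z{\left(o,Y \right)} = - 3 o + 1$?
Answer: $- \frac{478721}{133419} + 2056048 \sqrt{511} \approx 4.6478 \cdot 10^{7}$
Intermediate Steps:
$z{\left(o,Y \right)} = 1 - 3 o$
$P{\left(a \right)} = - 8 \sqrt{a}$
$j = - \frac{\sqrt{511}}{4088}$ ($j = \frac{1}{\left(-8\right) \sqrt{511}} = - \frac{\sqrt{511}}{4088} \approx -0.0055297$)
$- \frac{257006}{j} - \frac{478721}{133419} = - \frac{257006}{\left(- \frac{1}{4088}\right) \sqrt{511}} - \frac{478721}{133419} = - 257006 \left(- 8 \sqrt{511}\right) - \frac{478721}{133419} = 2056048 \sqrt{511} - \frac{478721}{133419} = - \frac{478721}{133419} + 2056048 \sqrt{511}$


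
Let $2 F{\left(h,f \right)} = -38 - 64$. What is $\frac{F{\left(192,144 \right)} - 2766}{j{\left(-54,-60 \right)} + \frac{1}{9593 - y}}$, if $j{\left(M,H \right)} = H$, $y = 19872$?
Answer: $\frac{28955943}{616741} \approx 46.95$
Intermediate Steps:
$F{\left(h,f \right)} = -51$ ($F{\left(h,f \right)} = \frac{-38 - 64}{2} = \frac{1}{2} \left(-102\right) = -51$)
$\frac{F{\left(192,144 \right)} - 2766}{j{\left(-54,-60 \right)} + \frac{1}{9593 - y}} = \frac{-51 - 2766}{-60 + \frac{1}{9593 - 19872}} = - \frac{2817}{-60 + \frac{1}{9593 - 19872}} = - \frac{2817}{-60 + \frac{1}{-10279}} = - \frac{2817}{-60 - \frac{1}{10279}} = - \frac{2817}{- \frac{616741}{10279}} = \left(-2817\right) \left(- \frac{10279}{616741}\right) = \frac{28955943}{616741}$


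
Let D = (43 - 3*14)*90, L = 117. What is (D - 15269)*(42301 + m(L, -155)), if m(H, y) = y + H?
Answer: -641510077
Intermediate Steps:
m(H, y) = H + y
D = 90 (D = (43 - 42)*90 = 1*90 = 90)
(D - 15269)*(42301 + m(L, -155)) = (90 - 15269)*(42301 + (117 - 155)) = -15179*(42301 - 38) = -15179*42263 = -641510077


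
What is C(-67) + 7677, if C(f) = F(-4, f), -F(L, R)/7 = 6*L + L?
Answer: 7873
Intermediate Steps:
F(L, R) = -49*L (F(L, R) = -7*(6*L + L) = -49*L)
C(f) = 196 (C(f) = -49*(-4) = 196)
C(-67) + 7677 = 196 + 7677 = 7873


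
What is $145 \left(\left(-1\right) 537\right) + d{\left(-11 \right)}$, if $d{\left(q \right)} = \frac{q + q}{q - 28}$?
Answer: $- \frac{3036713}{39} \approx -77864.0$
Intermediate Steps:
$d{\left(q \right)} = \frac{2 q}{-28 + q}$
$145 \left(\left(-1\right) 537\right) + d{\left(-11 \right)} = 145 \left(\left(-1\right) 537\right) + 2 \left(-11\right) \frac{1}{-28 - 11} = 145 \left(-537\right) + 2 \left(-11\right) \frac{1}{-39} = -77865 + 2 \left(-11\right) \left(- \frac{1}{39}\right) = -77865 + \frac{22}{39} = - \frac{3036713}{39}$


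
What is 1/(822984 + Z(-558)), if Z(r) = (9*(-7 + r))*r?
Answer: 1/3660414 ≈ 2.7319e-7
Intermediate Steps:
Z(r) = r*(-63 + 9*r) (Z(r) = (-63 + 9*r)*r = r*(-63 + 9*r))
1/(822984 + Z(-558)) = 1/(822984 + 9*(-558)*(-7 - 558)) = 1/(822984 + 9*(-558)*(-565)) = 1/(822984 + 2837430) = 1/3660414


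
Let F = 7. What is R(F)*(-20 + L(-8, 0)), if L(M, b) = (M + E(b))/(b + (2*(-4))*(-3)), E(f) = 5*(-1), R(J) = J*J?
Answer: -24157/24 ≈ -1006.5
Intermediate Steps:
R(J) = J²
E(f) = -5
L(M, b) = (-5 + M)/(24 + b) (L(M, b) = (M - 5)/(b + (2*(-4))*(-3)) = (-5 + M)/(b - 8*(-3)) = (-5 + M)/(b + 24) = (-5 + M)/(24 + b))
R(F)*(-20 + L(-8, 0)) = 7²*(-20 + (-5 - 8)/(24 + 0)) = 49*(-20 - 13/24) = 49*(-493/24) = -24157/24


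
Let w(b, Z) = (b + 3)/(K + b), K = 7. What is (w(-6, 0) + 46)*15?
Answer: 645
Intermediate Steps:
w(b, Z) = (3 + b)/(7 + b) (w(b, Z) = (b + 3)/(7 + b) = (3 + b)/(7 + b))
(w(-6, 0) + 46)*15 = ((3 - 6)/(7 - 6) + 46)*15 = (-3/1 + 46)*15 = (1*(-3) + 46)*15 = (-3 + 46)*15 = 43*15 = 645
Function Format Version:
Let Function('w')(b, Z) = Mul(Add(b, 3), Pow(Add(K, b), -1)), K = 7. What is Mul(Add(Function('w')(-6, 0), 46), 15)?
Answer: 645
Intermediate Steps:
Function('w')(b, Z) = Mul(Pow(Add(7, b), -1), Add(3, b)) (Function('w')(b, Z) = Mul(Add(b, 3), Pow(Add(7, b), -1)) = Mul(Add(3, b), Pow(Add(7, b), -1)) = Mul(Pow(Add(7, b), -1), Add(3, b)))
Mul(Add(Function('w')(-6, 0), 46), 15) = Mul(Add(Mul(Pow(Add(7, -6), -1), Add(3, -6)), 46), 15) = Mul(Add(Mul(Pow(1, -1), -3), 46), 15) = Mul(Add(Mul(1, -3), 46), 15) = Mul(Add(-3, 46), 15) = Mul(43, 15) = 645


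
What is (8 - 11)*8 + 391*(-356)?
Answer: -139220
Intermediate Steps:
(8 - 11)*8 + 391*(-356) = -3*8 - 139196 = -24 - 139196 = -139220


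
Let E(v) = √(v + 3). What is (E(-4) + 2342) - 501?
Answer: 1841 + I ≈ 1841.0 + 1.0*I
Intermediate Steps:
E(v) = √(3 + v)
(E(-4) + 2342) - 501 = (√(3 - 4) + 2342) - 501 = (√(-1) + 2342) - 501 = (I + 2342) - 501 = (2342 + I) - 501 = 1841 + I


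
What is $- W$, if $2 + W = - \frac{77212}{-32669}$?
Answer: $- \frac{11874}{32669} \approx -0.36346$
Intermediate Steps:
$W = \frac{11874}{32669}$ ($W = -2 - \frac{77212}{-32669} = -2 - - \frac{77212}{32669} = -2 + \frac{77212}{32669} = \frac{11874}{32669} \approx 0.36346$)
$- W = \left(-1\right) \frac{11874}{32669} = - \frac{11874}{32669}$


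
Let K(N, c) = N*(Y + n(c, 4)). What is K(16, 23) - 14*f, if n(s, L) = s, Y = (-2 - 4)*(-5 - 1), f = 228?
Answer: -2248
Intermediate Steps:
Y = 36 (Y = -6*(-6) = 36)
K(N, c) = N*(36 + c)
K(16, 23) - 14*f = 16*(36 + 23) - 14*228 = 16*59 - 3192 = 944 - 3192 = -2248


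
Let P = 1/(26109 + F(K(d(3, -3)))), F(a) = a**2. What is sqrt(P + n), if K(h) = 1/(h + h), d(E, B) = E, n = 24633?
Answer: 3*sqrt(96721092086213)/187985 ≈ 156.95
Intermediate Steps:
K(h) = 1/(2*h)
P = 36/939925 (P = 1/(26109 + ((1/2)/3)**2) = 1/(26109 + ((1/2)*(1/3))**2) = 1/(26109 + (1/6)**2) = 1/(26109 + 1/36) = 1/(939925/36) = 36/939925 ≈ 3.8301e-5)
sqrt(P + n) = sqrt(36/939925 + 24633) = sqrt(23153172561/939925) = 3*sqrt(96721092086213)/187985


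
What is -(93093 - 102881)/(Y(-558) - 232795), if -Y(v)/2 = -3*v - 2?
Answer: -9788/236139 ≈ -0.041450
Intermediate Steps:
Y(v) = 4 + 6*v (Y(v) = -2*(-3*v - 2) = -2*(-2 - 3*v) = 4 + 6*v)
-(93093 - 102881)/(Y(-558) - 232795) = -(93093 - 102881)/((4 + 6*(-558)) - 232795) = -(-9788)/((4 - 3348) - 232795) = -(-9788)/(-3344 - 232795) = -(-9788)/(-236139) = -(-9788)*(-1)/236139 = -1*9788/236139 = -9788/236139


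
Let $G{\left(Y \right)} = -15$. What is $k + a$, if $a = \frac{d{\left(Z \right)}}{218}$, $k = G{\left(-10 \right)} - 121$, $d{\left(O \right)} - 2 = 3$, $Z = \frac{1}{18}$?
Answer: $- \frac{29643}{218} \approx -135.98$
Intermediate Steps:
$Z = \frac{1}{18} \approx 0.055556$
$d{\left(O \right)} = 5$ ($d{\left(O \right)} = 2 + 3 = 5$)
$k = -136$ ($k = -15 - 121 = -136$)
$a = \frac{5}{218} \approx 0.022936$
$k + a = -136 + \frac{5}{218} = - \frac{29643}{218}$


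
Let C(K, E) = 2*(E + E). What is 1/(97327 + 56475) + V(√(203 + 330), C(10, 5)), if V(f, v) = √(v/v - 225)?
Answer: 1/153802 + 4*I*√14 ≈ 6.5019e-6 + 14.967*I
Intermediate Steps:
C(K, E) = 4*E (C(K, E) = 2*(2*E) = 4*E)
V(f, v) = 4*I*√14 (V(f, v) = √(1 - 225) = √(-224) = 4*I*√14)
1/(97327 + 56475) + V(√(203 + 330), C(10, 5)) = 1/(97327 + 56475) + 4*I*√14 = 1/153802 + 4*I*√14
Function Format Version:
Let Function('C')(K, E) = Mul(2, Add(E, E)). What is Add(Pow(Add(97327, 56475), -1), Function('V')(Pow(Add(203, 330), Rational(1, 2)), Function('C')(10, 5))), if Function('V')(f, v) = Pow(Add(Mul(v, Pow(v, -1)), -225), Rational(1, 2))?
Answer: Add(Rational(1, 153802), Mul(4, I, Pow(14, Rational(1, 2)))) ≈ Add(6.5019e-6, Mul(14.967, I))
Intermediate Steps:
Function('C')(K, E) = Mul(4, E) (Function('C')(K, E) = Mul(2, Mul(2, E)) = Mul(4, E))
Function('V')(f, v) = Mul(4, I, Pow(14, Rational(1, 2))) (Function('V')(f, v) = Pow(Add(1, -225), Rational(1, 2)) = Pow(-224, Rational(1, 2)) = Mul(4, I, Pow(14, Rational(1, 2))))
Add(Pow(Add(97327, 56475), -1), Function('V')(Pow(Add(203, 330), Rational(1, 2)), Function('C')(10, 5))) = Add(Pow(Add(97327, 56475), -1), Mul(4, I, Pow(14, Rational(1, 2)))) = Add(Pow(153802, -1), Mul(4, I, Pow(14, Rational(1, 2)))) = Add(Rational(1, 153802), Mul(4, I, Pow(14, Rational(1, 2))))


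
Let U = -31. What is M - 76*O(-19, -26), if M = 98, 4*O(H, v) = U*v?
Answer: -15216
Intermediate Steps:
O(H, v) = -31*v/4 (O(H, v) = (-31*v)/4 = -31*v/4)
M - 76*O(-19, -26) = 98 - (-589)*(-26) = 98 - 76*403/2 = 98 - 15314 = -15216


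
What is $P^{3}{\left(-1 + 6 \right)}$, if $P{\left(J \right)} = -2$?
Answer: $-8$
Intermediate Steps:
$P^{3}{\left(-1 + 6 \right)} = \left(-2\right)^{3} = -8$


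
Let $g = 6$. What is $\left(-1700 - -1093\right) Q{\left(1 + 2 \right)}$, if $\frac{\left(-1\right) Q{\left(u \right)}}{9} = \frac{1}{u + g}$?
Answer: $607$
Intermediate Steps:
$Q{\left(u \right)} = - \frac{9}{6 + u}$ ($Q{\left(u \right)} = - \frac{9}{u + 6} = - \frac{9}{6 + u}$)
$\left(-1700 - -1093\right) Q{\left(1 + 2 \right)} = \left(-1700 - -1093\right) \left(- \frac{9}{6 + \left(1 + 2\right)}\right) = \left(-1700 + 1093\right) \left(- \frac{9}{6 + 3}\right) = - 607 \left(- \frac{9}{9}\right) = - 607 \left(\left(-9\right) \frac{1}{9}\right) = \left(-607\right) \left(-1\right) = 607$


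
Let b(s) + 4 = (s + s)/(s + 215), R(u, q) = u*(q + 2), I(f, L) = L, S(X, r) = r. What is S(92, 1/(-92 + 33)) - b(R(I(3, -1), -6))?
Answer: 50993/12921 ≈ 3.9465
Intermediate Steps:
R(u, q) = u*(2 + q)
b(s) = -4 + 2*s/(215 + s) (b(s) = -4 + (s + s)/(s + 215) = -4 + (2*s)/(215 + s) = -4 + 2*s/(215 + s))
S(92, 1/(-92 + 33)) - b(R(I(3, -1), -6)) = 1/(-92 + 33) - 2*(-430 - (-1)*(2 - 6))/(215 - (2 - 6)) = 1/(-59) - 2*(-430 - (-1)*(-4))/(215 - 1*(-4)) = -1/59 - 2*(-430 - 1*4)/(215 + 4) = -1/59 - 2*(-430 - 4)/219 = -1/59 - 2*(-434)/219 = -1/59 - 1*(-868/219) = -1/59 + 868/219 = 50993/12921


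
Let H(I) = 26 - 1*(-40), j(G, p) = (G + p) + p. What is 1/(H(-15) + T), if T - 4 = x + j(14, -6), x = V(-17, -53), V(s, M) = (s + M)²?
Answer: 1/4972 ≈ 0.00020113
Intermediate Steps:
j(G, p) = G + 2*p
V(s, M) = (M + s)²
H(I) = 66 (H(I) = 26 + 40 = 66)
x = 4900 (x = (-53 - 17)² = (-70)² = 4900)
T = 4906 (T = 4 + (4900 + (14 + 2*(-6))) = 4 + (4900 + (14 - 12)) = 4 + (4900 + 2) = 4 + 4902 = 4906)
1/(H(-15) + T) = 1/(66 + 4906) = 1/4972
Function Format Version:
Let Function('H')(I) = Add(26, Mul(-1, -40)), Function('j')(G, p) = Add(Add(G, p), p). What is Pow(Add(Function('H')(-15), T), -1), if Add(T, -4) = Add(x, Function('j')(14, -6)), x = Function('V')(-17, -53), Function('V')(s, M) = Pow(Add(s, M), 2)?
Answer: Rational(1, 4972) ≈ 0.00020113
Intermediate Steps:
Function('j')(G, p) = Add(G, Mul(2, p))
Function('V')(s, M) = Pow(Add(M, s), 2)
Function('H')(I) = 66 (Function('H')(I) = Add(26, 40) = 66)
x = 4900 (x = Pow(Add(-53, -17), 2) = Pow(-70, 2) = 4900)
T = 4906 (T = Add(4, Add(4900, Add(14, Mul(2, -6)))) = Add(4, Add(4900, Add(14, -12))) = Add(4, Add(4900, 2)) = Add(4, 4902) = 4906)
Pow(Add(Function('H')(-15), T), -1) = Pow(Add(66, 4906), -1) = Pow(4972, -1) = Rational(1, 4972)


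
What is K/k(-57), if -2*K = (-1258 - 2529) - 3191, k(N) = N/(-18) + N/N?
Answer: 20934/25 ≈ 837.36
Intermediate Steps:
k(N) = 1 - N/18 (k(N) = N*(-1/18) + 1 = -N/18 + 1 = 1 - N/18)
K = 3489 (K = -((-1258 - 2529) - 3191)/2 = -(-3787 - 3191)/2 = -½*(-6978) = 3489)
K/k(-57) = 3489/(1 - 1/18*(-57)) = 3489/(1 + 19/6) = 3489/(25/6) = 3489*(6/25) = 20934/25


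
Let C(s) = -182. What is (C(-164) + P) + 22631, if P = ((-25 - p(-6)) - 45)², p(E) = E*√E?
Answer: 27133 - 840*I*√6 ≈ 27133.0 - 2057.6*I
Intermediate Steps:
p(E) = E^(3/2)
P = (-70 + 6*I*√6)² (P = ((-25 - (-6)^(3/2)) - 45)² = ((-25 - (-6)*I*√6) - 45)² = ((-25 + 6*I*√6) - 45)² = (-70 + 6*I*√6)² ≈ 4684.0 - 2057.6*I)
(C(-164) + P) + 22631 = (-182 + (4684 - 840*I*√6)) + 22631 = (4502 - 840*I*√6) + 22631 = 27133 - 840*I*√6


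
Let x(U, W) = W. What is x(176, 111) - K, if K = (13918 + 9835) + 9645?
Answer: -33287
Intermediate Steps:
K = 33398 (K = 23753 + 9645 = 33398)
x(176, 111) - K = 111 - 1*33398 = 111 - 33398 = -33287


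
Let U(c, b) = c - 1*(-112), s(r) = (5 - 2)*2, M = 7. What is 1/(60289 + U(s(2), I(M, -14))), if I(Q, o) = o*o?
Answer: 1/60407 ≈ 1.6554e-5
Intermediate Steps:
I(Q, o) = o²
s(r) = 6 (s(r) = 3*2 = 6)
U(c, b) = 112 + c (U(c, b) = c + 112 = 112 + c)
1/(60289 + U(s(2), I(M, -14))) = 1/(60289 + (112 + 6)) = 1/(60289 + 118) = 1/60407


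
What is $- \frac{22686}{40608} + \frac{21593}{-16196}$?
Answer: $- \frac{51844625}{27403632} \approx -1.8919$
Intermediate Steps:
$- \frac{22686}{40608} + \frac{21593}{-16196} = \left(-22686\right) \frac{1}{40608} + 21593 \left(- \frac{1}{16196}\right) = - \frac{3781}{6768} - \frac{21593}{16196} = - \frac{51844625}{27403632}$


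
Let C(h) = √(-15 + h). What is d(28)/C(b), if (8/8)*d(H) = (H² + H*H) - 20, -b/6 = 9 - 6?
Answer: -516*I*√33/11 ≈ -269.47*I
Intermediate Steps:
b = -18 (b = -6*(9 - 6) = -6*3 = -18)
d(H) = -20 + 2*H² (d(H) = (H² + H*H) - 20 = (H² + H²) - 20 = 2*H² - 20 = -20 + 2*H²)
d(28)/C(b) = (-20 + 2*28²)/(√(-15 - 18)) = (-20 + 2*784)/(√(-33)) = (-20 + 1568)/((I*√33)) = 1548*(-I*√33/33) = -516*I*√33/11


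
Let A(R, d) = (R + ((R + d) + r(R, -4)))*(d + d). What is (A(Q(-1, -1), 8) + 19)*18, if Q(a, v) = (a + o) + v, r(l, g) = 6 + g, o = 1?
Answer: 2646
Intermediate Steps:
Q(a, v) = 1 + a + v (Q(a, v) = (a + 1) + v = (1 + a) + v = 1 + a + v)
A(R, d) = 2*d*(2 + d + 2*R) (A(R, d) = (R + ((R + d) + (6 - 4)))*(d + d) = (R + ((R + d) + 2))*(2*d) = (R + (2 + R + d))*(2*d) = (2 + d + 2*R)*(2*d) = 2*d*(2 + d + 2*R))
(A(Q(-1, -1), 8) + 19)*18 = (2*8*(2 + 8 + 2*(1 - 1 - 1)) + 19)*18 = (2*8*(2 + 8 + 2*(-1)) + 19)*18 = (2*8*(2 + 8 - 2) + 19)*18 = (2*8*8 + 19)*18 = (128 + 19)*18 = 147*18 = 2646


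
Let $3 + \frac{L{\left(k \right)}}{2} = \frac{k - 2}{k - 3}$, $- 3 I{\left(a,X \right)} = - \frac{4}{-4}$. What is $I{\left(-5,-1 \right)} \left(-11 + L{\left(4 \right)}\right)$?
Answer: $\frac{13}{3} \approx 4.3333$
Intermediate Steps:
$I{\left(a,X \right)} = - \frac{1}{3}$ ($I{\left(a,X \right)} = - \frac{\left(-4\right) \frac{1}{-4}}{3} = - \frac{\left(-4\right) \left(- \frac{1}{4}\right)}{3} = \left(- \frac{1}{3}\right) 1 = - \frac{1}{3}$)
$L{\left(k \right)} = -6 + \frac{2 \left(-2 + k\right)}{-3 + k}$ ($L{\left(k \right)} = -6 + 2 \frac{k - 2}{k - 3} = -6 + 2 \frac{-2 + k}{-3 + k} = -6 + \frac{2 \left(-2 + k\right)}{-3 + k}$)
$I{\left(-5,-1 \right)} \left(-11 + L{\left(4 \right)}\right) = - \frac{-11 + \frac{2 \left(7 - 8\right)}{-3 + 4}}{3} = - \frac{-11 + \frac{2 \left(7 - 8\right)}{1}}{3} = - \frac{-11 + 2 \cdot 1 \left(-1\right)}{3} = - \frac{-11 - 2}{3} = \left(- \frac{1}{3}\right) \left(-13\right) = \frac{13}{3}$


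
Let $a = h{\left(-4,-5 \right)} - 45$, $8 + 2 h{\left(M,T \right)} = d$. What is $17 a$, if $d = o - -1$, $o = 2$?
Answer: $- \frac{1615}{2} \approx -807.5$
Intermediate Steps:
$d = 3$ ($d = 2 - -1 = 2 + 1 = 3$)
$h{\left(M,T \right)} = - \frac{5}{2}$ ($h{\left(M,T \right)} = -4 + \frac{1}{2} \cdot 3 = -4 + \frac{3}{2} = - \frac{5}{2}$)
$a = - \frac{95}{2}$ ($a = - \frac{5}{2} - 45 = - \frac{95}{2} \approx -47.5$)
$17 a = 17 \left(- \frac{95}{2}\right) = - \frac{1615}{2}$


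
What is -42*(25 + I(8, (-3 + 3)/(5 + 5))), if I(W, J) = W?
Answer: -1386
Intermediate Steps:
-42*(25 + I(8, (-3 + 3)/(5 + 5))) = -42*(25 + 8) = -42*33 = -1386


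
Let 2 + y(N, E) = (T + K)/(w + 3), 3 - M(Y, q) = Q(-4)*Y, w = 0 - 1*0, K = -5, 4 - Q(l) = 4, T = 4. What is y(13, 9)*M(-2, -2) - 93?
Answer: -100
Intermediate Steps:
Q(l) = 0 (Q(l) = 4 - 1*4 = 4 - 4 = 0)
w = 0 (w = 0 + 0 = 0)
M(Y, q) = 3 (M(Y, q) = 3 - 0*Y = 3 - 1*0 = 3 + 0 = 3)
y(N, E) = -7/3 (y(N, E) = -2 + (4 - 5)/(0 + 3) = -2 - 1/3 = -2 - 1*⅓ = -2 - ⅓ = -7/3)
y(13, 9)*M(-2, -2) - 93 = -7/3*3 - 93 = -7 - 93 = -100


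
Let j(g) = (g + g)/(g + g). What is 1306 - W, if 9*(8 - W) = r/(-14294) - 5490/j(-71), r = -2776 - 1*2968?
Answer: 44257096/64323 ≈ 688.04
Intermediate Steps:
j(g) = 1 (j(g) = (2*g)/((2*g)) = (2*g)*(1/(2*g)) = 1)
r = -5744 (r = -2776 - 2968 = -5744)
W = 39748742/64323 (W = 8 - (-5744/(-14294) - 5490/1)/9 = 8 - (-5744*(-1/14294) - 5490*1)/9 = 8 - (2872/7147 - 5490)/9 = 8 - ⅑*(-39234158/7147) = 8 + 39234158/64323 = 39748742/64323 ≈ 617.96)
1306 - W = 1306 - 1*39748742/64323 = 1306 - 39748742/64323 = 44257096/64323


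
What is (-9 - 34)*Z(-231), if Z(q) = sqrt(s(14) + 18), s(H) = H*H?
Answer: -43*sqrt(214) ≈ -629.04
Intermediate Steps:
s(H) = H**2
Z(q) = sqrt(214) (Z(q) = sqrt(14**2 + 18) = sqrt(196 + 18) = sqrt(214))
(-9 - 34)*Z(-231) = (-9 - 34)*sqrt(214) = -43*sqrt(214)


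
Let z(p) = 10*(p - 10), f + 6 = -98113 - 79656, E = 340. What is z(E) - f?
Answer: 181075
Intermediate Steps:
f = -177775 (f = -6 + (-98113 - 79656) = -6 - 177769 = -177775)
z(p) = -100 + 10*p (z(p) = 10*(-10 + p) = -100 + 10*p)
z(E) - f = (-100 + 10*340) - 1*(-177775) = (-100 + 3400) + 177775 = 3300 + 177775 = 181075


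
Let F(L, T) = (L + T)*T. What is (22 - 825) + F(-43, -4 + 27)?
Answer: -1263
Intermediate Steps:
F(L, T) = T*(L + T)
(22 - 825) + F(-43, -4 + 27) = (22 - 825) + (-4 + 27)*(-43 + (-4 + 27)) = -803 + 23*(-43 + 23) = -803 + 23*(-20) = -803 - 460 = -1263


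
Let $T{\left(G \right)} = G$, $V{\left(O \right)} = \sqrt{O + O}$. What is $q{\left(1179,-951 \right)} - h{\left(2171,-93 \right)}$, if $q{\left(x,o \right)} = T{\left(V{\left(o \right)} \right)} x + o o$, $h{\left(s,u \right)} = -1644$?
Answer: $906045 + 1179 i \sqrt{1902} \approx 9.0605 \cdot 10^{5} + 51418.0 i$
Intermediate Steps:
$V{\left(O \right)} = \sqrt{2} \sqrt{O}$ ($V{\left(O \right)} = \sqrt{2 O} = \sqrt{2} \sqrt{O}$)
$q{\left(x,o \right)} = o^{2} + x \sqrt{2} \sqrt{o}$ ($q{\left(x,o \right)} = \sqrt{2} \sqrt{o} x + o o = x \sqrt{2} \sqrt{o} + o^{2} = o^{2} + x \sqrt{2} \sqrt{o}$)
$q{\left(1179,-951 \right)} - h{\left(2171,-93 \right)} = \left(\left(-951\right)^{2} + 1179 \sqrt{2} \sqrt{-951}\right) - -1644 = \left(904401 + 1179 \sqrt{2} i \sqrt{951}\right) + 1644 = \left(904401 + 1179 i \sqrt{1902}\right) + 1644 = 906045 + 1179 i \sqrt{1902}$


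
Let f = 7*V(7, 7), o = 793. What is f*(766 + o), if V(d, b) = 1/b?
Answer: 1559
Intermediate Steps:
f = 1 (f = 7/7 = 7*(1/7) = 1)
f*(766 + o) = 1*(766 + 793) = 1*1559 = 1559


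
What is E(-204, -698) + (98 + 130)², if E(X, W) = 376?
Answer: 52360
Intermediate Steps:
E(-204, -698) + (98 + 130)² = 376 + (98 + 130)² = 376 + 228² = 376 + 51984 = 52360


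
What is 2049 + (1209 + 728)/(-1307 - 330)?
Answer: 3352276/1637 ≈ 2047.8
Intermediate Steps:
2049 + (1209 + 728)/(-1307 - 330) = 2049 + 1937/(-1637) = 2049 + 1937*(-1/1637) = 2049 - 1937/1637 = 3352276/1637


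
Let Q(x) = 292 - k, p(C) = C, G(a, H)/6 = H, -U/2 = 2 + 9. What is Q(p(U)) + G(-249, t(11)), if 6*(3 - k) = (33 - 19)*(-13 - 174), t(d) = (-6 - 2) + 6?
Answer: -478/3 ≈ -159.33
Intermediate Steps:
t(d) = -2 (t(d) = -8 + 6 = -2)
k = 1318/3 (k = 3 - (33 - 19)*(-13 - 174)/6 = 3 - 7*(-187)/3 = 3 - ⅙*(-2618) = 3 + 1309/3 = 1318/3 ≈ 439.33)
U = -22 (U = -2*(2 + 9) = -2*11 = -22)
G(a, H) = 6*H
Q(x) = -442/3 (Q(x) = 292 - 1*1318/3 = 292 - 1318/3 = -442/3)
Q(p(U)) + G(-249, t(11)) = -442/3 + 6*(-2) = -442/3 - 12 = -478/3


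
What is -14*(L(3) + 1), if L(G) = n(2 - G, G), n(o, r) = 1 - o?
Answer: -42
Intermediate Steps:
L(G) = -1 + G (L(G) = 1 - (2 - G) = 1 + (-2 + G) = -1 + G)
-14*(L(3) + 1) = -14*((-1 + 3) + 1) = -14*(2 + 1) = -14*3 = -42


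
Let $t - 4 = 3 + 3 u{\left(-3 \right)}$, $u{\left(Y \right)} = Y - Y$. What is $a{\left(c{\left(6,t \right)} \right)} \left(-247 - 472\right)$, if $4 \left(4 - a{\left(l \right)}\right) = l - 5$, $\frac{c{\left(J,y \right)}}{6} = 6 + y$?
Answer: $\frac{40983}{4} \approx 10246.0$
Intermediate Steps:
$u{\left(Y \right)} = 0$
$t = 7$ ($t = 4 + \left(3 + 3 \cdot 0\right) = 4 + \left(3 + 0\right) = 4 + 3 = 7$)
$c{\left(J,y \right)} = 36 + 6 y$ ($c{\left(J,y \right)} = 6 \left(6 + y\right) = 36 + 6 y$)
$a{\left(l \right)} = \frac{21}{4} - \frac{l}{4}$ ($a{\left(l \right)} = 4 - \frac{l - 5}{4} = 4 - \frac{-5 + l}{4} = 4 - \left(- \frac{5}{4} + \frac{l}{4}\right) = \frac{21}{4} - \frac{l}{4}$)
$a{\left(c{\left(6,t \right)} \right)} \left(-247 - 472\right) = \left(\frac{21}{4} - \frac{36 + 6 \cdot 7}{4}\right) \left(-247 - 472\right) = \left(\frac{21}{4} - \frac{36 + 42}{4}\right) \left(-719\right) = \left(\frac{21}{4} - \frac{39}{2}\right) \left(-719\right) = \left(- \frac{57}{4}\right) \left(-719\right) = \frac{40983}{4}$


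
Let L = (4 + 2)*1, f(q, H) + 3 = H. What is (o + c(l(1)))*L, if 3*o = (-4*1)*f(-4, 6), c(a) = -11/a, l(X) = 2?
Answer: -57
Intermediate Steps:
f(q, H) = -3 + H
L = 6 (L = 6*1 = 6)
o = -4 (o = ((-4*1)*(-3 + 6))/3 = (-4*3)/3 = (⅓)*(-12) = -4)
(o + c(l(1)))*L = (-4 - 11/2)*6 = -19/2*6 = -57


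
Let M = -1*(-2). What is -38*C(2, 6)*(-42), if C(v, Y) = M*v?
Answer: 6384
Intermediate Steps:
M = 2
C(v, Y) = 2*v
-38*C(2, 6)*(-42) = -76*2*(-42) = -38*4*(-42) = -152*(-42) = 6384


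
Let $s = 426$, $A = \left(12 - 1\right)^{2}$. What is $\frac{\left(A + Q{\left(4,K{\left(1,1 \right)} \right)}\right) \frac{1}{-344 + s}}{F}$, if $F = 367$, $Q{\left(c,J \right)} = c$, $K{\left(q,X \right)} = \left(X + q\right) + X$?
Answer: $\frac{125}{30094} \approx 0.0041537$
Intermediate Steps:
$K{\left(q,X \right)} = q + 2 X$
$A = 121$ ($A = 11^{2} = 121$)
$\frac{\left(A + Q{\left(4,K{\left(1,1 \right)} \right)}\right) \frac{1}{-344 + s}}{F} = \frac{\left(121 + 4\right) \frac{1}{-344 + 426}}{367} = \frac{125}{82} \cdot \frac{1}{367} = \frac{125}{30094}$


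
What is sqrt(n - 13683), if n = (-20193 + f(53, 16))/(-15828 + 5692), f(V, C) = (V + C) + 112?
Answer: I*sqrt(87847999946)/2534 ≈ 116.97*I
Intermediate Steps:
f(V, C) = 112 + C + V (f(V, C) = (C + V) + 112 = 112 + C + V)
n = 5003/2534 (n = (-20193 + (112 + 16 + 53))/(-15828 + 5692) = (-20193 + 181)/(-10136) = -20012*(-1/10136) = 5003/2534 ≈ 1.9743)
sqrt(n - 13683) = sqrt(5003/2534 - 13683) = sqrt(-34667719/2534) = I*sqrt(87847999946)/2534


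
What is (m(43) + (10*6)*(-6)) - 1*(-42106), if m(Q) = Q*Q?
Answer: 43595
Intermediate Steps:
m(Q) = Q²
(m(43) + (10*6)*(-6)) - 1*(-42106) = (43² + (10*6)*(-6)) - 1*(-42106) = (1849 + 60*(-6)) + 42106 = (1849 - 360) + 42106 = 1489 + 42106 = 43595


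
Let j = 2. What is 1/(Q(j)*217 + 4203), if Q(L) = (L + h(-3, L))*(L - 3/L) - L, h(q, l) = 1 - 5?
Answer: 1/3552 ≈ 0.00028153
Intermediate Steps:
h(q, l) = -4
Q(L) = -L + (-4 + L)*(L - 3/L) (Q(L) = (L - 4)*(L - 3/L) - L = (-4 + L)*(L - 3/L) - L = -L + (-4 + L)*(L - 3/L))
1/(Q(j)*217 + 4203) = 1/((-3 + 2² - 5*2 + 12/2)*217 + 4203) = 1/((-3 + 4 - 10 + 12*(½))*217 + 4203) = 1/((-3 + 4 - 10 + 6)*217 + 4203) = 1/(-3*217 + 4203) = 1/(-651 + 4203) = 1/3552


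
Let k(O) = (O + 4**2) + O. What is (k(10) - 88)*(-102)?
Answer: 5304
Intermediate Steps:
k(O) = 16 + 2*O (k(O) = (O + 16) + O = (16 + O) + O = 16 + 2*O)
(k(10) - 88)*(-102) = ((16 + 2*10) - 88)*(-102) = ((16 + 20) - 88)*(-102) = (36 - 88)*(-102) = -52*(-102) = 5304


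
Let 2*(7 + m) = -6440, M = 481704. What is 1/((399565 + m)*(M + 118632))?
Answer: 1/237935969568 ≈ 4.2028e-12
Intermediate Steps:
m = -3227 (m = -7 + (½)*(-6440) = -7 - 3220 = -3227)
1/((399565 + m)*(M + 118632)) = 1/((399565 - 3227)*(481704 + 118632)) = 1/(396338*600336) = 1/237935969568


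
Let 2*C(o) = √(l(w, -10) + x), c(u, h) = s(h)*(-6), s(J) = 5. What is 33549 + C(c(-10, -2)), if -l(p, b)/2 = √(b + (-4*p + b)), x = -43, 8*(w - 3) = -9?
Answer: 33549 + √(-43 - I*√110)/2 ≈ 33549.0 - 3.3027*I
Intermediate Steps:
w = 15/8 (w = 3 + (⅛)*(-9) = 3 - 9/8 = 15/8 ≈ 1.8750)
l(p, b) = -2*√(-4*p + 2*b) (l(p, b) = -2*√(b + (-4*p + b)) = -2*√(b + (b - 4*p)) = -2*√(-4*p + 2*b))
c(u, h) = -30 (c(u, h) = 5*(-6) = -30)
C(o) = √(-43 - I*√110)/2 (C(o) = √(-2*√(-4*15/8 + 2*(-10)) - 43)/2 = √(-2*√(-15/2 - 20) - 43)/2 = √(-I*√110 - 43)/2 = √(-43 - I*√110)/2)
33549 + C(c(-10, -2)) = 33549 + √(-43 - I*√110)/2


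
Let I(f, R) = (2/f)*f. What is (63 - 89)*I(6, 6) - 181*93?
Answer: -16885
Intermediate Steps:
I(f, R) = 2
(63 - 89)*I(6, 6) - 181*93 = (63 - 89)*2 - 181*93 = -26*2 - 16833 = -52 - 16833 = -16885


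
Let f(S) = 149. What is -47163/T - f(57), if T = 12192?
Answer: -621257/4064 ≈ -152.87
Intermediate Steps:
-47163/T - f(57) = -47163/12192 - 1*149 = -47163*1/12192 - 149 = -15721/4064 - 149 = -621257/4064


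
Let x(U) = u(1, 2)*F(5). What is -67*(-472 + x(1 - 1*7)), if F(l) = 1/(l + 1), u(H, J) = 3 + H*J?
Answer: 189409/6 ≈ 31568.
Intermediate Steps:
F(l) = 1/(1 + l)
x(U) = ⅚ (x(U) = (3 + 1*2)/(1 + 5) = (3 + 2)/6 = 5*(⅙) = ⅚)
-67*(-472 + x(1 - 1*7)) = -67*(-472 + ⅚) = -67*(-2827/6) = 189409/6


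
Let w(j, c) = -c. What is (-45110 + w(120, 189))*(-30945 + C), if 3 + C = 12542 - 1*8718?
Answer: 1228690076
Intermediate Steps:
C = 3821 (C = -3 + (12542 - 1*8718) = -3 + (12542 - 8718) = -3 + 3824 = 3821)
(-45110 + w(120, 189))*(-30945 + C) = (-45110 - 1*189)*(-30945 + 3821) = (-45110 - 189)*(-27124) = -45299*(-27124) = 1228690076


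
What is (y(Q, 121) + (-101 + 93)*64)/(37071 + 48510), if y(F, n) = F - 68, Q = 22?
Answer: -62/9509 ≈ -0.0065201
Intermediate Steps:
y(F, n) = -68 + F
(y(Q, 121) + (-101 + 93)*64)/(37071 + 48510) = ((-68 + 22) + (-101 + 93)*64)/(37071 + 48510) = (-46 - 8*64)/85581 = (-46 - 512)*(1/85581) = -558*1/85581 = -62/9509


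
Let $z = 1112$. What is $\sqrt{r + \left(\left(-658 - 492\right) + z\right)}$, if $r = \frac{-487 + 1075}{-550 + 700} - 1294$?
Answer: $\frac{i \sqrt{33202}}{5} \approx 36.443 i$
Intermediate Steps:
$r = - \frac{32252}{25}$ ($r = \frac{588}{150} - 1294 = 588 \cdot \frac{1}{150} - 1294 = \frac{98}{25} - 1294 = - \frac{32252}{25} \approx -1290.1$)
$\sqrt{r + \left(\left(-658 - 492\right) + z\right)} = \sqrt{- \frac{32252}{25} + \left(\left(-658 - 492\right) + 1112\right)} = \sqrt{- \frac{32252}{25} + \left(-1150 + 1112\right)} = \sqrt{- \frac{32252}{25} - 38} = \sqrt{- \frac{33202}{25}} = \frac{i \sqrt{33202}}{5}$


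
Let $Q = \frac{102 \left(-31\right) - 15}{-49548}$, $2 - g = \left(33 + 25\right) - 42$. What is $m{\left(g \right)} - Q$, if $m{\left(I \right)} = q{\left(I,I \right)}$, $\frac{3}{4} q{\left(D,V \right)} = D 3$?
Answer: $- \frac{925955}{16516} \approx -56.064$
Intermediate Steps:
$g = -14$ ($g = 2 - \left(\left(33 + 25\right) - 42\right) = 2 - \left(58 - 42\right) = 2 - 16 = -14$)
$q{\left(D,V \right)} = 4 D$ ($q{\left(D,V \right)} = \frac{4 D 3}{3} = \frac{4 \cdot 3 D}{3} = 4 D$)
$m{\left(I \right)} = 4 I$
$Q = \frac{1059}{16516}$ ($Q = \left(-3162 - 15\right) \left(- \frac{1}{49548}\right) = \left(-3177\right) \left(- \frac{1}{49548}\right) = \frac{1059}{16516} \approx 0.06412$)
$m{\left(g \right)} - Q = 4 \left(-14\right) - \frac{1059}{16516} = -56 - \frac{1059}{16516} = - \frac{925955}{16516}$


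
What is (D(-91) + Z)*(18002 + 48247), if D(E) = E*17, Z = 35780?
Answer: 2267902017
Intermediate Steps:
D(E) = 17*E
(D(-91) + Z)*(18002 + 48247) = (17*(-91) + 35780)*(18002 + 48247) = (-1547 + 35780)*66249 = 34233*66249 = 2267902017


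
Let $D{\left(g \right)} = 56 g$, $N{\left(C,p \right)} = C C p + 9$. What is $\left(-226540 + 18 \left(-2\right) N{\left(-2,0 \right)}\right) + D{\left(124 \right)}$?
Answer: $-219920$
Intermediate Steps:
$N{\left(C,p \right)} = 9 + p C^{2}$ ($N{\left(C,p \right)} = C^{2} p + 9 = p C^{2} + 9 = 9 + p C^{2}$)
$\left(-226540 + 18 \left(-2\right) N{\left(-2,0 \right)}\right) + D{\left(124 \right)} = \left(-226540 + 18 \left(-2\right) \left(9 + 0 \left(-2\right)^{2}\right)\right) + 56 \cdot 124 = \left(-226540 - 36 \left(9 + 0 \cdot 4\right)\right) + 6944 = \left(-226540 - 36 \left(9 + 0\right)\right) + 6944 = \left(-226540 - 324\right) + 6944 = -226864 + 6944 = -219920$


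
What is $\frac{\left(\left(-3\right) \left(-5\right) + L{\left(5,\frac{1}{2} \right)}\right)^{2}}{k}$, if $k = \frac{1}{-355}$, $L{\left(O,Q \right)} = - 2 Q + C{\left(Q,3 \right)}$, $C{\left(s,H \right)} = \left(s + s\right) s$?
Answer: $- \frac{298555}{4} \approx -74639.0$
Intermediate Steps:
$C{\left(s,H \right)} = 2 s^{2}$ ($C{\left(s,H \right)} = 2 s s = 2 s^{2}$)
$L{\left(O,Q \right)} = - 2 Q + 2 Q^{2}$
$k = - \frac{1}{355} \approx -0.0028169$
$\frac{\left(\left(-3\right) \left(-5\right) + L{\left(5,\frac{1}{2} \right)}\right)^{2}}{k} = \frac{\left(\left(-3\right) \left(-5\right) + \frac{2 \left(-1 + \frac{1}{2}\right)}{2}\right)^{2}}{- \frac{1}{355}} = \left(15 + 2 \cdot \frac{1}{2} \left(-1 + \frac{1}{2}\right)\right)^{2} \left(-355\right) = \left(15 + 2 \cdot \frac{1}{2} \left(- \frac{1}{2}\right)\right)^{2} \left(-355\right) = \left(15 - \frac{1}{2}\right)^{2} \left(-355\right) = \left(\frac{29}{2}\right)^{2} \left(-355\right) = \frac{841}{4} \left(-355\right) = - \frac{298555}{4}$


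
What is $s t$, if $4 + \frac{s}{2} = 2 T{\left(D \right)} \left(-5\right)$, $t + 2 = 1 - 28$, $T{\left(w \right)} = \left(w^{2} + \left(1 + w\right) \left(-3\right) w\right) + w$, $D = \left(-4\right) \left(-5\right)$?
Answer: $-486968$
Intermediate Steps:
$D = 20$
$T{\left(w \right)} = w + w^{2} + w \left(-3 - 3 w\right)$ ($T{\left(w \right)} = \left(w^{2} + \left(-3 - 3 w\right) w\right) + w = \left(w^{2} + w \left(-3 - 3 w\right)\right) + w = w + w^{2} + w \left(-3 - 3 w\right)$)
$t = -29$ ($t = -2 + \left(1 - 28\right) = -2 - 27 = -29$)
$s = 16792$ ($s = -8 + 2 \cdot 2 \left(\left(-2\right) 20 \left(1 + 20\right)\right) \left(-5\right) = -8 + 2 \cdot 2 \left(\left(-2\right) 20 \cdot 21\right) \left(-5\right) = -8 + 2 \cdot 2 \left(-840\right) \left(-5\right) = -8 + 2 \left(\left(-1680\right) \left(-5\right)\right) = -8 + 2 \cdot 8400 = -8 + 16800 = 16792$)
$s t = 16792 \left(-29\right) = -486968$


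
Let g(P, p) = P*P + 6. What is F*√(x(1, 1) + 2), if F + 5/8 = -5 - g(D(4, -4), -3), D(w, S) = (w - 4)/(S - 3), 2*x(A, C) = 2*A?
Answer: -93*√3/8 ≈ -20.135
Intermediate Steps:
x(A, C) = A (x(A, C) = (2*A)/2 = A)
D(w, S) = (-4 + w)/(-3 + S)
g(P, p) = 6 + P² (g(P, p) = P² + 6 = 6 + P²)
F = -93/8 (F = -5/8 + (-5 - (6 + ((-4 + 4)/(-3 - 4))²)) = -5/8 + (-5 - (6 + (0/(-7))²)) = -5/8 + (-5 - (6 + (-⅐*0)²)) = -5/8 + (-5 - (6 + 0²)) = -5/8 + (-5 - (6 + 0)) = -5/8 + (-5 - 1*6) = -5/8 + (-5 - 6) = -5/8 - 11 = -93/8 ≈ -11.625)
F*√(x(1, 1) + 2) = -93*√(1 + 2)/8 = -93*√3/8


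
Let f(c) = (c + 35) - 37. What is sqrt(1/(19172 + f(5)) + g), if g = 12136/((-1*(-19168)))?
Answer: 3*sqrt(1485034015127)/4594330 ≈ 0.79573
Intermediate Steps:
g = 1517/2396 (g = 12136/19168 = 12136*(1/19168) = 1517/2396 ≈ 0.63314)
f(c) = -2 + c (f(c) = (35 + c) - 37 = -2 + c)
sqrt(1/(19172 + f(5)) + g) = sqrt(1/(19172 + (-2 + 5)) + 1517/2396) = sqrt(1/(19172 + 3) + 1517/2396) = sqrt(1/19175 + 1517/2396) = sqrt(29090871/45943300) = 3*sqrt(1485034015127)/4594330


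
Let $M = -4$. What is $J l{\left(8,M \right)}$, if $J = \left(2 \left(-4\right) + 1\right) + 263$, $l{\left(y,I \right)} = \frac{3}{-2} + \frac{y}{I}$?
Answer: $-896$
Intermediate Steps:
$l{\left(y,I \right)} = - \frac{3}{2} + \frac{y}{I}$ ($l{\left(y,I \right)} = 3 \left(- \frac{1}{2}\right) + \frac{y}{I} = - \frac{3}{2} + \frac{y}{I}$)
$J = 256$ ($J = \left(-8 + 1\right) + 263 = -7 + 263 = 256$)
$J l{\left(8,M \right)} = 256 \left(- \frac{3}{2} + \frac{8}{-4}\right) = 256 \left(- \frac{3}{2} + 8 \left(- \frac{1}{4}\right)\right) = 256 \left(- \frac{3}{2} - 2\right) = 256 \left(- \frac{7}{2}\right) = -896$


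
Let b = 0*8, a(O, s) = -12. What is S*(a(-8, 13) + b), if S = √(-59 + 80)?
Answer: -12*√21 ≈ -54.991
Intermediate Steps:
b = 0
S = √21 ≈ 4.5826
S*(a(-8, 13) + b) = √21*(-12 + 0) = √21*(-12) = -12*√21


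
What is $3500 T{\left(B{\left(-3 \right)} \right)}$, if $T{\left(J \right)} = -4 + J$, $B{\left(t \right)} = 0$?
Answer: $-14000$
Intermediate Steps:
$3500 T{\left(B{\left(-3 \right)} \right)} = 3500 \left(-4 + 0\right) = 3500 \left(-4\right) = -14000$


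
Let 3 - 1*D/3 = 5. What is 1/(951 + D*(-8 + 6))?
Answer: 1/963 ≈ 0.0010384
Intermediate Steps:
D = -6 (D = 9 - 3*5 = 9 - 15 = -6)
1/(951 + D*(-8 + 6)) = 1/(951 - 6*(-8 + 6)) = 1/(951 - 6*(-2)) = 1/(951 + 12) = 1/963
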